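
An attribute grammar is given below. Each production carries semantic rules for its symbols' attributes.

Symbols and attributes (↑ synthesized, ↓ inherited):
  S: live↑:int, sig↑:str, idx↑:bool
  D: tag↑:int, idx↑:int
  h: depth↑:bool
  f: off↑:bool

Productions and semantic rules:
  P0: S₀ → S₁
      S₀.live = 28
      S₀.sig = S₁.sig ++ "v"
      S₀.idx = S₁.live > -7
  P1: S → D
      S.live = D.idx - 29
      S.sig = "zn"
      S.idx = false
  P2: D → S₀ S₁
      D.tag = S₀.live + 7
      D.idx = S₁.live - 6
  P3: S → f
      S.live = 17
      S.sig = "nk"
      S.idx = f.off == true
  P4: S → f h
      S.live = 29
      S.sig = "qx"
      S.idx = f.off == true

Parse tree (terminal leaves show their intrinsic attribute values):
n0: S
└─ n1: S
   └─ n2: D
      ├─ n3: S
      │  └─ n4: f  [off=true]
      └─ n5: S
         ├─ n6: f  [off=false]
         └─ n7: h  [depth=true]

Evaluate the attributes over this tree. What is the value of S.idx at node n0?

1. n4.off = true  [terminal]
2. n3.live = 17  [17]
3. n3.sig = "nk"  ["nk"]
4. n3.idx = true  [f.off == true]
5. n6.off = false  [terminal]
6. n7.depth = true  [terminal]
7. n5.live = 29  [29]
8. n5.sig = "qx"  ["qx"]
9. n5.idx = false  [f.off == true]
10. n2.tag = 24  [S₀.live + 7]
11. n2.idx = 23  [S₁.live - 6]
12. n1.live = -6  [D.idx - 29]
13. n1.sig = "zn"  ["zn"]
14. n1.idx = false  [false]
15. n0.live = 28  [28]
16. n0.sig = "znv"  [S₁.sig ++ "v"]
17. n0.idx = true  [S₁.live > -7]

true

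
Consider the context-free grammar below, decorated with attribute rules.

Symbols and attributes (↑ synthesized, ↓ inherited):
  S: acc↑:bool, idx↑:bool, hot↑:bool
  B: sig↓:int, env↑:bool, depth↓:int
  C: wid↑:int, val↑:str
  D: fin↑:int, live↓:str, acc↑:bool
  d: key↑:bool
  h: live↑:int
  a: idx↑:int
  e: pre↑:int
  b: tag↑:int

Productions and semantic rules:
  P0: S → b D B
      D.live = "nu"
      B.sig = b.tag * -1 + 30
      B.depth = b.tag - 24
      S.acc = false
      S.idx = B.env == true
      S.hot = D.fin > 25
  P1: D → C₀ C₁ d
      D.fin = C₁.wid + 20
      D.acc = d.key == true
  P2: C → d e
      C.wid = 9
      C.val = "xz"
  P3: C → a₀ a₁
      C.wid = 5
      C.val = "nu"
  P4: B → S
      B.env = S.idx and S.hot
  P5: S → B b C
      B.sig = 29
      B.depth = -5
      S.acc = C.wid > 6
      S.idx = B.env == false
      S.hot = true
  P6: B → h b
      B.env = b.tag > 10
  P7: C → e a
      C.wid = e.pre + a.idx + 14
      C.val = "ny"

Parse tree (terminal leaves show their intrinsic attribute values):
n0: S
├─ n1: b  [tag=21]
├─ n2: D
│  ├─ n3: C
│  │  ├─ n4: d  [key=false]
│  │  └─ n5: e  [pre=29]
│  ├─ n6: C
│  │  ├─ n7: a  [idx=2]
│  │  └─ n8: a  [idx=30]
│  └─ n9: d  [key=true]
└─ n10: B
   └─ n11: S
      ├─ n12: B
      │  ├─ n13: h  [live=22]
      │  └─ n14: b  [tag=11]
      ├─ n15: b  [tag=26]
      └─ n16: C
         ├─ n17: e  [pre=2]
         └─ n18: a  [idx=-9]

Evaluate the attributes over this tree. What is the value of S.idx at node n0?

1. n1.tag = 21  [terminal]
2. n2.live = "nu"  ["nu"]
3. n4.key = false  [terminal]
4. n5.pre = 29  [terminal]
5. n3.wid = 9  [9]
6. n3.val = "xz"  ["xz"]
7. n7.idx = 2  [terminal]
8. n8.idx = 30  [terminal]
9. n6.wid = 5  [5]
10. n6.val = "nu"  ["nu"]
11. n9.key = true  [terminal]
12. n2.fin = 25  [C₁.wid + 20]
13. n2.acc = true  [d.key == true]
14. n10.sig = 9  [b.tag * -1 + 30]
15. n10.depth = -3  [b.tag - 24]
16. n12.sig = 29  [29]
17. n12.depth = -5  [-5]
18. n13.live = 22  [terminal]
19. n14.tag = 11  [terminal]
20. n12.env = true  [b.tag > 10]
21. n15.tag = 26  [terminal]
22. n17.pre = 2  [terminal]
23. n18.idx = -9  [terminal]
24. n16.wid = 7  [e.pre + a.idx + 14]
25. n16.val = "ny"  ["ny"]
26. n11.acc = true  [C.wid > 6]
27. n11.idx = false  [B.env == false]
28. n11.hot = true  [true]
29. n10.env = false  [S.idx and S.hot]
30. n0.acc = false  [false]
31. n0.idx = false  [B.env == true]
32. n0.hot = false  [D.fin > 25]

false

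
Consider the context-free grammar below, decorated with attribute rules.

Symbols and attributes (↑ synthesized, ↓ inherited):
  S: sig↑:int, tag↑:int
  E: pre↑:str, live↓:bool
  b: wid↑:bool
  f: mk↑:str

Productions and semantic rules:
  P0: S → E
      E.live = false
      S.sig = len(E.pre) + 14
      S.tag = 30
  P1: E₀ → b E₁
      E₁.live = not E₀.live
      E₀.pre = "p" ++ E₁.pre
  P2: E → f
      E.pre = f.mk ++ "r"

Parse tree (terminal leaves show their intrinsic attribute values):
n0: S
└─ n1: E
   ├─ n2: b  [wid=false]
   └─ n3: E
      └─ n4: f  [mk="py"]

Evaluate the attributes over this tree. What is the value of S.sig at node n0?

18

1. n1.live = false  [false]
2. n2.wid = false  [terminal]
3. n3.live = true  [not E₀.live]
4. n4.mk = "py"  [terminal]
5. n3.pre = "pyr"  [f.mk ++ "r"]
6. n1.pre = "ppyr"  ["p" ++ E₁.pre]
7. n0.sig = 18  [len(E.pre) + 14]
8. n0.tag = 30  [30]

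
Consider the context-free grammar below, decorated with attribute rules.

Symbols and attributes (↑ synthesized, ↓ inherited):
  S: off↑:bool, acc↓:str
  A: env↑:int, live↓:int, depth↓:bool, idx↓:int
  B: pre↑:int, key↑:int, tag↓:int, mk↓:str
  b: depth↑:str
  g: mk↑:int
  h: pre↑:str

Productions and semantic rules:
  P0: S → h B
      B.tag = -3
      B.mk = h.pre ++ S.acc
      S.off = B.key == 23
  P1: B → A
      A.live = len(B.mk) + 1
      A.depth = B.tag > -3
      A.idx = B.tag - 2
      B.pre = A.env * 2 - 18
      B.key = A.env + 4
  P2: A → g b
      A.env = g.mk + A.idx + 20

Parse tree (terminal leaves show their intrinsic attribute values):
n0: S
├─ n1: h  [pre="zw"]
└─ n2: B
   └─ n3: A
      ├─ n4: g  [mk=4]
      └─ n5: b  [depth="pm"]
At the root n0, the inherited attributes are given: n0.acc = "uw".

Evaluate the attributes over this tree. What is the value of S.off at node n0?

1. n0.acc = "uw"  [given at root]
2. n1.pre = "zw"  [terminal]
3. n2.tag = -3  [-3]
4. n2.mk = "zwuw"  [h.pre ++ S.acc]
5. n3.live = 5  [len(B.mk) + 1]
6. n3.depth = false  [B.tag > -3]
7. n3.idx = -5  [B.tag - 2]
8. n4.mk = 4  [terminal]
9. n5.depth = "pm"  [terminal]
10. n3.env = 19  [g.mk + A.idx + 20]
11. n2.pre = 20  [A.env * 2 - 18]
12. n2.key = 23  [A.env + 4]
13. n0.off = true  [B.key == 23]

true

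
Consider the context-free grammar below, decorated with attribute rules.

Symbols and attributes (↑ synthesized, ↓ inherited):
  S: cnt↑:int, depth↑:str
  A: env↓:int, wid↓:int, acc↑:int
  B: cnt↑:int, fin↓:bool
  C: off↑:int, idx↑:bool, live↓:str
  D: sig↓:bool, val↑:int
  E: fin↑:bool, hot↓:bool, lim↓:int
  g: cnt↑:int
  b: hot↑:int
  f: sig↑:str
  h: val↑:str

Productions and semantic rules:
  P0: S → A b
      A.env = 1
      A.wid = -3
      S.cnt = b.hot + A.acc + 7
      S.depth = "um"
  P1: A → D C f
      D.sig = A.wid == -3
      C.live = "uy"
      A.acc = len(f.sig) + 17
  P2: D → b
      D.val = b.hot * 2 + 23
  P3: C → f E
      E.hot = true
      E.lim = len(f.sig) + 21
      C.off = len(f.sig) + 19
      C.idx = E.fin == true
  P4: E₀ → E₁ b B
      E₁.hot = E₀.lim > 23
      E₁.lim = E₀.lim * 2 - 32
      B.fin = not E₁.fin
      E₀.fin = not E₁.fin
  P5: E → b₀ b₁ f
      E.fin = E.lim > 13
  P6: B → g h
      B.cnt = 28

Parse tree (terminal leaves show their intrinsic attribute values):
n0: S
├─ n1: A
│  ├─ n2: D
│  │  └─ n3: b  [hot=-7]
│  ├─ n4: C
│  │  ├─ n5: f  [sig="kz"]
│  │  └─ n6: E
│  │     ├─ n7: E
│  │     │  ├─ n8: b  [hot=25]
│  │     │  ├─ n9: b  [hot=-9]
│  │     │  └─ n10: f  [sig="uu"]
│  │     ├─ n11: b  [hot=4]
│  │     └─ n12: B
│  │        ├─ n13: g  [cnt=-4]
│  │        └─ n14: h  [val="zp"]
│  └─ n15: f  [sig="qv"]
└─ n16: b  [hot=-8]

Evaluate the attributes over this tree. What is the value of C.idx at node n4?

false

1. n1.env = 1  [1]
2. n1.wid = -3  [-3]
3. n2.sig = true  [A.wid == -3]
4. n3.hot = -7  [terminal]
5. n2.val = 9  [b.hot * 2 + 23]
6. n4.live = "uy"  ["uy"]
7. n5.sig = "kz"  [terminal]
8. n6.hot = true  [true]
9. n6.lim = 23  [len(f.sig) + 21]
10. n7.hot = false  [E₀.lim > 23]
11. n7.lim = 14  [E₀.lim * 2 - 32]
12. n8.hot = 25  [terminal]
13. n9.hot = -9  [terminal]
14. n10.sig = "uu"  [terminal]
15. n7.fin = true  [E.lim > 13]
16. n11.hot = 4  [terminal]
17. n12.fin = false  [not E₁.fin]
18. n13.cnt = -4  [terminal]
19. n14.val = "zp"  [terminal]
20. n12.cnt = 28  [28]
21. n6.fin = false  [not E₁.fin]
22. n4.off = 21  [len(f.sig) + 19]
23. n4.idx = false  [E.fin == true]
24. n15.sig = "qv"  [terminal]
25. n1.acc = 19  [len(f.sig) + 17]
26. n16.hot = -8  [terminal]
27. n0.cnt = 18  [b.hot + A.acc + 7]
28. n0.depth = "um"  ["um"]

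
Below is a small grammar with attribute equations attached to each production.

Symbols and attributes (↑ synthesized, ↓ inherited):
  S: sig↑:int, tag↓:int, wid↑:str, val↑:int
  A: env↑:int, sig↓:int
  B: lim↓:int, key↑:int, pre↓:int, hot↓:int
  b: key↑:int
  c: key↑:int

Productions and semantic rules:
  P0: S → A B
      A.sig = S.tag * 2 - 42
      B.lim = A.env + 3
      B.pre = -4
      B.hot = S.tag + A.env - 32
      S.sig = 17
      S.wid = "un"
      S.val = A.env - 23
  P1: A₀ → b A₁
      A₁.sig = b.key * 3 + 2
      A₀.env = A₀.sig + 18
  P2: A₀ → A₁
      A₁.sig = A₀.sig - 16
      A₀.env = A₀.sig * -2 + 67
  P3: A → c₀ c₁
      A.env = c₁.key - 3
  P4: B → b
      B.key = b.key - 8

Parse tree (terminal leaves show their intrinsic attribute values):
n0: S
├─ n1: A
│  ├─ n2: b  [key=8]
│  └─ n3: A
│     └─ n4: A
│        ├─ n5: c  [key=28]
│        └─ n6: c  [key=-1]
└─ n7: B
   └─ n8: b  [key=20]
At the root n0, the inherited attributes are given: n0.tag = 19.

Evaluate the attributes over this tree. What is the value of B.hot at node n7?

1. n0.tag = 19  [given at root]
2. n1.sig = -4  [S.tag * 2 - 42]
3. n2.key = 8  [terminal]
4. n3.sig = 26  [b.key * 3 + 2]
5. n4.sig = 10  [A₀.sig - 16]
6. n5.key = 28  [terminal]
7. n6.key = -1  [terminal]
8. n4.env = -4  [c₁.key - 3]
9. n3.env = 15  [A₀.sig * -2 + 67]
10. n1.env = 14  [A₀.sig + 18]
11. n7.lim = 17  [A.env + 3]
12. n7.pre = -4  [-4]
13. n7.hot = 1  [S.tag + A.env - 32]
14. n8.key = 20  [terminal]
15. n7.key = 12  [b.key - 8]
16. n0.sig = 17  [17]
17. n0.wid = "un"  ["un"]
18. n0.val = -9  [A.env - 23]

1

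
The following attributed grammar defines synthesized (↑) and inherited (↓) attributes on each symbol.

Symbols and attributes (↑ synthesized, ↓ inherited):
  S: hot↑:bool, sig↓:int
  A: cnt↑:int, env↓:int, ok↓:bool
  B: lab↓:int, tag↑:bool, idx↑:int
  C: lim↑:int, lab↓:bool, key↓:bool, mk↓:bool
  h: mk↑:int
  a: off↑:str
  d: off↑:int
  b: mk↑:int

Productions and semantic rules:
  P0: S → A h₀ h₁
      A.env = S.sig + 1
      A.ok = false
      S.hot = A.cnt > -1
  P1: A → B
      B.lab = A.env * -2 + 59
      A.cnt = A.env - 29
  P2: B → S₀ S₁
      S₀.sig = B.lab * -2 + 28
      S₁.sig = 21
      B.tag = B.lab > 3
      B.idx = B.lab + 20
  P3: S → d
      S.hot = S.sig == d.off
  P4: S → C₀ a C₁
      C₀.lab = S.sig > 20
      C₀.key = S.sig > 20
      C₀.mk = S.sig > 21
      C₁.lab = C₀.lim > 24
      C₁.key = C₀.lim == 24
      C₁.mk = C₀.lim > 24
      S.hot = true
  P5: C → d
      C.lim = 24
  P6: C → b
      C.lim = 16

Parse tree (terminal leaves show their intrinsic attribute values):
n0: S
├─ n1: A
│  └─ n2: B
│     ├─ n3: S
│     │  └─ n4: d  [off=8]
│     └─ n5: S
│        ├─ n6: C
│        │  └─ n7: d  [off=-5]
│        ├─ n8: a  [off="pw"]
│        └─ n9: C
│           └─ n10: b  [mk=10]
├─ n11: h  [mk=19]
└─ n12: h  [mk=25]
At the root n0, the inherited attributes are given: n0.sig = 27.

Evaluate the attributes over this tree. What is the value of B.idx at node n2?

23

1. n0.sig = 27  [given at root]
2. n1.env = 28  [S.sig + 1]
3. n1.ok = false  [false]
4. n2.lab = 3  [A.env * -2 + 59]
5. n3.sig = 22  [B.lab * -2 + 28]
6. n4.off = 8  [terminal]
7. n3.hot = false  [S.sig == d.off]
8. n5.sig = 21  [21]
9. n6.lab = true  [S.sig > 20]
10. n6.key = true  [S.sig > 20]
11. n6.mk = false  [S.sig > 21]
12. n7.off = -5  [terminal]
13. n6.lim = 24  [24]
14. n8.off = "pw"  [terminal]
15. n9.lab = false  [C₀.lim > 24]
16. n9.key = true  [C₀.lim == 24]
17. n9.mk = false  [C₀.lim > 24]
18. n10.mk = 10  [terminal]
19. n9.lim = 16  [16]
20. n5.hot = true  [true]
21. n2.tag = false  [B.lab > 3]
22. n2.idx = 23  [B.lab + 20]
23. n1.cnt = -1  [A.env - 29]
24. n11.mk = 19  [terminal]
25. n12.mk = 25  [terminal]
26. n0.hot = false  [A.cnt > -1]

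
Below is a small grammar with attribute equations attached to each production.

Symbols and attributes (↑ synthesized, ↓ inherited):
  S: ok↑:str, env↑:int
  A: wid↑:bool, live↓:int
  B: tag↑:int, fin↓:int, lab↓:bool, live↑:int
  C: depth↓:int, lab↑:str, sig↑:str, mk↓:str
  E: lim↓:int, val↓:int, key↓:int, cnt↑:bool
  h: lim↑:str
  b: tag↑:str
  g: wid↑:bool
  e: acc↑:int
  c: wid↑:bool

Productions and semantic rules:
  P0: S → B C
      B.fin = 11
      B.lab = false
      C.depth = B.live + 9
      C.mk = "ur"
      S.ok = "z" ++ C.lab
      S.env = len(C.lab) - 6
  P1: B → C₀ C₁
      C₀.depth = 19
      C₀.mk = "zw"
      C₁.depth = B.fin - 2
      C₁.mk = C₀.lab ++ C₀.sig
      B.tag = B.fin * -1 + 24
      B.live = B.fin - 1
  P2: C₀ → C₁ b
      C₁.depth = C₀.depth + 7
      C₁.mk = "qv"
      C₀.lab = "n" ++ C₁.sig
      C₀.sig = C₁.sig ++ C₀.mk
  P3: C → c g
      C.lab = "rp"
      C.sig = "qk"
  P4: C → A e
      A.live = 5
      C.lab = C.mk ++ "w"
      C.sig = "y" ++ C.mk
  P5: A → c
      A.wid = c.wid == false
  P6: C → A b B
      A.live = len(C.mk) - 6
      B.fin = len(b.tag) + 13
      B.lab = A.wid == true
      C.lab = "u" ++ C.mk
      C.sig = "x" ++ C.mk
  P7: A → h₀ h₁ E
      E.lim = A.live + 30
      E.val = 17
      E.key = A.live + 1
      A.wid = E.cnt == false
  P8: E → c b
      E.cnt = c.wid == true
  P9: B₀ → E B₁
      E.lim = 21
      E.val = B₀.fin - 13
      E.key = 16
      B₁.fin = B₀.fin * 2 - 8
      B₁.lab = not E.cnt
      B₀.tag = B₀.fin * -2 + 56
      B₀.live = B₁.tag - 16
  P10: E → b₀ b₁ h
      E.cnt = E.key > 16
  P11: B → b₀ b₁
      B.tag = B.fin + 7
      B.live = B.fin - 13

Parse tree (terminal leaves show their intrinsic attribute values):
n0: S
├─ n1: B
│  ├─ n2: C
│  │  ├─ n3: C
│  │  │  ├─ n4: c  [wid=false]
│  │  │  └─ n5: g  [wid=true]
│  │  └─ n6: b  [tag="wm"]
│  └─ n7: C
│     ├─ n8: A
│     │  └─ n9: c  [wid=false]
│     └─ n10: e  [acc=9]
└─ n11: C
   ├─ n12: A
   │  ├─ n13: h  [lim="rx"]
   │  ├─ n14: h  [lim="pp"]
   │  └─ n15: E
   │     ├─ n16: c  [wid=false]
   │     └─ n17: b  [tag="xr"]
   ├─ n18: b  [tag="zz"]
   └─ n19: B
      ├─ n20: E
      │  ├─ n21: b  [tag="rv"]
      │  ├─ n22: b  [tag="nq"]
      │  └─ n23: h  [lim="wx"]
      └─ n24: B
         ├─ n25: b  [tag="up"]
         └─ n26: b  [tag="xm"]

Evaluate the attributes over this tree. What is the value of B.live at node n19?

13

1. n1.fin = 11  [11]
2. n1.lab = false  [false]
3. n2.depth = 19  [19]
4. n2.mk = "zw"  ["zw"]
5. n3.depth = 26  [C₀.depth + 7]
6. n3.mk = "qv"  ["qv"]
7. n4.wid = false  [terminal]
8. n5.wid = true  [terminal]
9. n3.lab = "rp"  ["rp"]
10. n3.sig = "qk"  ["qk"]
11. n6.tag = "wm"  [terminal]
12. n2.lab = "nqk"  ["n" ++ C₁.sig]
13. n2.sig = "qkzw"  [C₁.sig ++ C₀.mk]
14. n7.depth = 9  [B.fin - 2]
15. n7.mk = "nqkqkzw"  [C₀.lab ++ C₀.sig]
16. n8.live = 5  [5]
17. n9.wid = false  [terminal]
18. n8.wid = true  [c.wid == false]
19. n10.acc = 9  [terminal]
20. n7.lab = "nqkqkzww"  [C.mk ++ "w"]
21. n7.sig = "ynqkqkzw"  ["y" ++ C.mk]
22. n1.tag = 13  [B.fin * -1 + 24]
23. n1.live = 10  [B.fin - 1]
24. n11.depth = 19  [B.live + 9]
25. n11.mk = "ur"  ["ur"]
26. n12.live = -4  [len(C.mk) - 6]
27. n13.lim = "rx"  [terminal]
28. n14.lim = "pp"  [terminal]
29. n15.lim = 26  [A.live + 30]
30. n15.val = 17  [17]
31. n15.key = -3  [A.live + 1]
32. n16.wid = false  [terminal]
33. n17.tag = "xr"  [terminal]
34. n15.cnt = false  [c.wid == true]
35. n12.wid = true  [E.cnt == false]
36. n18.tag = "zz"  [terminal]
37. n19.fin = 15  [len(b.tag) + 13]
38. n19.lab = true  [A.wid == true]
39. n20.lim = 21  [21]
40. n20.val = 2  [B₀.fin - 13]
41. n20.key = 16  [16]
42. n21.tag = "rv"  [terminal]
43. n22.tag = "nq"  [terminal]
44. n23.lim = "wx"  [terminal]
45. n20.cnt = false  [E.key > 16]
46. n24.fin = 22  [B₀.fin * 2 - 8]
47. n24.lab = true  [not E.cnt]
48. n25.tag = "up"  [terminal]
49. n26.tag = "xm"  [terminal]
50. n24.tag = 29  [B.fin + 7]
51. n24.live = 9  [B.fin - 13]
52. n19.tag = 26  [B₀.fin * -2 + 56]
53. n19.live = 13  [B₁.tag - 16]
54. n11.lab = "uur"  ["u" ++ C.mk]
55. n11.sig = "xur"  ["x" ++ C.mk]
56. n0.ok = "zuur"  ["z" ++ C.lab]
57. n0.env = -3  [len(C.lab) - 6]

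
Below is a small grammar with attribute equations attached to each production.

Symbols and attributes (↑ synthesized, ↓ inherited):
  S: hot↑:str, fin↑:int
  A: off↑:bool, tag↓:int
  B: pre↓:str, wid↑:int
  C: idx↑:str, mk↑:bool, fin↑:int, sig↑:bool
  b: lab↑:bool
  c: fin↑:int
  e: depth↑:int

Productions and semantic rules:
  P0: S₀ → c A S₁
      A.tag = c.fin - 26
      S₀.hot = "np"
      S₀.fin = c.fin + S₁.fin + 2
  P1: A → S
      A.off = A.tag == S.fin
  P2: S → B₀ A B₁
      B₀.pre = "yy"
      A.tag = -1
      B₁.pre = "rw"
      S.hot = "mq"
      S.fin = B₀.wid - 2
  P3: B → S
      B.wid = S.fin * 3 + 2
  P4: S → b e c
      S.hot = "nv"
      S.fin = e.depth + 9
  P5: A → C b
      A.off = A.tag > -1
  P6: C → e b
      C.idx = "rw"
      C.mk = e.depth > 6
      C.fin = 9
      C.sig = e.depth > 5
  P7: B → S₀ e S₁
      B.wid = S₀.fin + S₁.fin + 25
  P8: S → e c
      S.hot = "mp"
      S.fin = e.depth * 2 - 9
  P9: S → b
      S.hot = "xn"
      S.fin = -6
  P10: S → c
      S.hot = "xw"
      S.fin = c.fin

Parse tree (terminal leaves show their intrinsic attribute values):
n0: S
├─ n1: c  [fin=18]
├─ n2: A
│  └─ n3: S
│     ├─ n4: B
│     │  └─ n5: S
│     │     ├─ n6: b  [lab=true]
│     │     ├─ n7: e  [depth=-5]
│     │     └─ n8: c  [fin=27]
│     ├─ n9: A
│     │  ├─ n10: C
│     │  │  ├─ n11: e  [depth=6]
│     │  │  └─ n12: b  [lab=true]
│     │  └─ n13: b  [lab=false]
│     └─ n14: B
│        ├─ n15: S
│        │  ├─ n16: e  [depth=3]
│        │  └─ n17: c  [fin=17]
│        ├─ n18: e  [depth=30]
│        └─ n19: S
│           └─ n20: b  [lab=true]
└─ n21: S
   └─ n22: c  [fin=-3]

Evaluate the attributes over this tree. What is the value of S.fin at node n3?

12

1. n1.fin = 18  [terminal]
2. n2.tag = -8  [c.fin - 26]
3. n4.pre = "yy"  ["yy"]
4. n6.lab = true  [terminal]
5. n7.depth = -5  [terminal]
6. n8.fin = 27  [terminal]
7. n5.hot = "nv"  ["nv"]
8. n5.fin = 4  [e.depth + 9]
9. n4.wid = 14  [S.fin * 3 + 2]
10. n9.tag = -1  [-1]
11. n11.depth = 6  [terminal]
12. n12.lab = true  [terminal]
13. n10.idx = "rw"  ["rw"]
14. n10.mk = false  [e.depth > 6]
15. n10.fin = 9  [9]
16. n10.sig = true  [e.depth > 5]
17. n13.lab = false  [terminal]
18. n9.off = false  [A.tag > -1]
19. n14.pre = "rw"  ["rw"]
20. n16.depth = 3  [terminal]
21. n17.fin = 17  [terminal]
22. n15.hot = "mp"  ["mp"]
23. n15.fin = -3  [e.depth * 2 - 9]
24. n18.depth = 30  [terminal]
25. n20.lab = true  [terminal]
26. n19.hot = "xn"  ["xn"]
27. n19.fin = -6  [-6]
28. n14.wid = 16  [S₀.fin + S₁.fin + 25]
29. n3.hot = "mq"  ["mq"]
30. n3.fin = 12  [B₀.wid - 2]
31. n2.off = false  [A.tag == S.fin]
32. n22.fin = -3  [terminal]
33. n21.hot = "xw"  ["xw"]
34. n21.fin = -3  [c.fin]
35. n0.hot = "np"  ["np"]
36. n0.fin = 17  [c.fin + S₁.fin + 2]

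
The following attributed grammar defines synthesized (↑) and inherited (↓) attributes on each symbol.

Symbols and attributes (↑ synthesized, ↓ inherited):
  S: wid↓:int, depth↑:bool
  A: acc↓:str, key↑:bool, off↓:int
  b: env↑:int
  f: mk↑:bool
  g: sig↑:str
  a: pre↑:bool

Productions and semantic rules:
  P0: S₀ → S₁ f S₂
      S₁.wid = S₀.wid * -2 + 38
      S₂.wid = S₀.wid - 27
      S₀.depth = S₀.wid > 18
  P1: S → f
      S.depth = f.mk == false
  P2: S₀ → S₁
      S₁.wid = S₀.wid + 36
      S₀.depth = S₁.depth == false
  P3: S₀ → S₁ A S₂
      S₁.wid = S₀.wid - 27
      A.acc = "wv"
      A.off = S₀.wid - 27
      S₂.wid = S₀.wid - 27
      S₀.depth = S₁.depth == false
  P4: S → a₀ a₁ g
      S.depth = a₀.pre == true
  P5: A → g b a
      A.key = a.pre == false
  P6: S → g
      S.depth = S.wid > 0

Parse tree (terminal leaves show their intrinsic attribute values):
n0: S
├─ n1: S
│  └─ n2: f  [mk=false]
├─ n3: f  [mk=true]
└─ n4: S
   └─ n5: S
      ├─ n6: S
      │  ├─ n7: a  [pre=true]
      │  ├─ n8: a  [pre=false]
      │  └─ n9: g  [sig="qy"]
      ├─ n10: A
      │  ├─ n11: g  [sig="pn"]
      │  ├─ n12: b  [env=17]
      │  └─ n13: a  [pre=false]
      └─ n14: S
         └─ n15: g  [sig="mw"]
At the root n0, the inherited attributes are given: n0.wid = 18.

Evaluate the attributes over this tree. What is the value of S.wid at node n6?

0

1. n0.wid = 18  [given at root]
2. n1.wid = 2  [S₀.wid * -2 + 38]
3. n2.mk = false  [terminal]
4. n1.depth = true  [f.mk == false]
5. n3.mk = true  [terminal]
6. n4.wid = -9  [S₀.wid - 27]
7. n5.wid = 27  [S₀.wid + 36]
8. n6.wid = 0  [S₀.wid - 27]
9. n7.pre = true  [terminal]
10. n8.pre = false  [terminal]
11. n9.sig = "qy"  [terminal]
12. n6.depth = true  [a₀.pre == true]
13. n10.acc = "wv"  ["wv"]
14. n10.off = 0  [S₀.wid - 27]
15. n11.sig = "pn"  [terminal]
16. n12.env = 17  [terminal]
17. n13.pre = false  [terminal]
18. n10.key = true  [a.pre == false]
19. n14.wid = 0  [S₀.wid - 27]
20. n15.sig = "mw"  [terminal]
21. n14.depth = false  [S.wid > 0]
22. n5.depth = false  [S₁.depth == false]
23. n4.depth = true  [S₁.depth == false]
24. n0.depth = false  [S₀.wid > 18]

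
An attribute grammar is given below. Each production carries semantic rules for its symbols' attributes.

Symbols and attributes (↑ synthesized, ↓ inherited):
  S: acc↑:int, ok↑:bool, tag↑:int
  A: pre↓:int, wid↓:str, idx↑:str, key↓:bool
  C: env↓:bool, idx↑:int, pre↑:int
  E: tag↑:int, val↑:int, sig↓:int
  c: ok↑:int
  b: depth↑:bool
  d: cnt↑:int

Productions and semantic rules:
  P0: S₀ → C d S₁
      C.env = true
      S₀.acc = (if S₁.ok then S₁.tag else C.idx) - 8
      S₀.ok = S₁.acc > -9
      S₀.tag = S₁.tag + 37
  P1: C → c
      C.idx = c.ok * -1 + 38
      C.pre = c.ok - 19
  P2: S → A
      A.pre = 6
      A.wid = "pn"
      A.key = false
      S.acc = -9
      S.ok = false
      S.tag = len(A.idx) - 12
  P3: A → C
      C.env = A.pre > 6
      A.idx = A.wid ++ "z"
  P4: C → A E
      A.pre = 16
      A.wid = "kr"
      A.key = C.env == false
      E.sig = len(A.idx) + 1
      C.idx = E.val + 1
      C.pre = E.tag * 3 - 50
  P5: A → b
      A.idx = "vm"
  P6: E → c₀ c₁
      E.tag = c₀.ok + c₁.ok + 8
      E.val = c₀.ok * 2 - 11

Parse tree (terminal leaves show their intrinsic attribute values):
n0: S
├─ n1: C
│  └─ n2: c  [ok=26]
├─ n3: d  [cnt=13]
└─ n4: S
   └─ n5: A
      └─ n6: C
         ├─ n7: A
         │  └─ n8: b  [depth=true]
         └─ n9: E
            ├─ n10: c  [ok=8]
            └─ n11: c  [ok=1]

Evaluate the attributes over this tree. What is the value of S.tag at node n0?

1. n1.env = true  [true]
2. n2.ok = 26  [terminal]
3. n1.idx = 12  [c.ok * -1 + 38]
4. n1.pre = 7  [c.ok - 19]
5. n3.cnt = 13  [terminal]
6. n5.pre = 6  [6]
7. n5.wid = "pn"  ["pn"]
8. n5.key = false  [false]
9. n6.env = false  [A.pre > 6]
10. n7.pre = 16  [16]
11. n7.wid = "kr"  ["kr"]
12. n7.key = true  [C.env == false]
13. n8.depth = true  [terminal]
14. n7.idx = "vm"  ["vm"]
15. n9.sig = 3  [len(A.idx) + 1]
16. n10.ok = 8  [terminal]
17. n11.ok = 1  [terminal]
18. n9.tag = 17  [c₀.ok + c₁.ok + 8]
19. n9.val = 5  [c₀.ok * 2 - 11]
20. n6.idx = 6  [E.val + 1]
21. n6.pre = 1  [E.tag * 3 - 50]
22. n5.idx = "pnz"  [A.wid ++ "z"]
23. n4.acc = -9  [-9]
24. n4.ok = false  [false]
25. n4.tag = -9  [len(A.idx) - 12]
26. n0.acc = 4  [(if S₁.ok then S₁.tag else C.idx) - 8]
27. n0.ok = false  [S₁.acc > -9]
28. n0.tag = 28  [S₁.tag + 37]

28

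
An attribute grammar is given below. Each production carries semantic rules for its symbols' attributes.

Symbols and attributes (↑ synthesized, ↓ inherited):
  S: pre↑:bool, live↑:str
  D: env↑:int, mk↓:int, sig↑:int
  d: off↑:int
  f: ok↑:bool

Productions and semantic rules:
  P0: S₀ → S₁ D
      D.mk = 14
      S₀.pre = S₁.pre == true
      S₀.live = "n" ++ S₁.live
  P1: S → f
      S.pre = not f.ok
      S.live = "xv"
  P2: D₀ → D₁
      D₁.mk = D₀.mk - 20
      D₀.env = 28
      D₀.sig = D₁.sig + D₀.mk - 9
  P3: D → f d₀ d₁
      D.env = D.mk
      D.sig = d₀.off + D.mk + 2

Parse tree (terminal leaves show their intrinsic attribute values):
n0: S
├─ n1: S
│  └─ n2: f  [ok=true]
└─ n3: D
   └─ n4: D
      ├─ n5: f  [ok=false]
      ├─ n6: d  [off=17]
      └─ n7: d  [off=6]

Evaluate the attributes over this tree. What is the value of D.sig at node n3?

18

1. n2.ok = true  [terminal]
2. n1.pre = false  [not f.ok]
3. n1.live = "xv"  ["xv"]
4. n3.mk = 14  [14]
5. n4.mk = -6  [D₀.mk - 20]
6. n5.ok = false  [terminal]
7. n6.off = 17  [terminal]
8. n7.off = 6  [terminal]
9. n4.env = -6  [D.mk]
10. n4.sig = 13  [d₀.off + D.mk + 2]
11. n3.env = 28  [28]
12. n3.sig = 18  [D₁.sig + D₀.mk - 9]
13. n0.pre = false  [S₁.pre == true]
14. n0.live = "nxv"  ["n" ++ S₁.live]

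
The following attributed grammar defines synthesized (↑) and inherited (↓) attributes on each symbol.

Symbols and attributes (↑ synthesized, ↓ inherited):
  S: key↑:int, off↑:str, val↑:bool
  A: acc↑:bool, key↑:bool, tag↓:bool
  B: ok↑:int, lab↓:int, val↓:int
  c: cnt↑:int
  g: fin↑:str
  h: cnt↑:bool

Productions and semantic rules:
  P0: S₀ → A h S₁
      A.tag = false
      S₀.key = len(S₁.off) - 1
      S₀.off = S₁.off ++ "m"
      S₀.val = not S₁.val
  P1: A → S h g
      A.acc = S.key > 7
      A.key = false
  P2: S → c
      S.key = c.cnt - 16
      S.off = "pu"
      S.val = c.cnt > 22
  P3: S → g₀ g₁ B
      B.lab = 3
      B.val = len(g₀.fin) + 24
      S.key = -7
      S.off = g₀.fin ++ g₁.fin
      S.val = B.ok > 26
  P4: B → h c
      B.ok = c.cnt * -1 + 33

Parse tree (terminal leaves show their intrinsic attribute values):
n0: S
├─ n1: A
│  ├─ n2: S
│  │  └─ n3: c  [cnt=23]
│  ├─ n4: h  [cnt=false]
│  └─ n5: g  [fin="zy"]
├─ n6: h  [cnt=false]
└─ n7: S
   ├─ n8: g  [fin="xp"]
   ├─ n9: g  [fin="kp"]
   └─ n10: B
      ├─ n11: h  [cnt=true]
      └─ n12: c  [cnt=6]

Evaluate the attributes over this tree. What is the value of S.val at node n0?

1. n1.tag = false  [false]
2. n3.cnt = 23  [terminal]
3. n2.key = 7  [c.cnt - 16]
4. n2.off = "pu"  ["pu"]
5. n2.val = true  [c.cnt > 22]
6. n4.cnt = false  [terminal]
7. n5.fin = "zy"  [terminal]
8. n1.acc = false  [S.key > 7]
9. n1.key = false  [false]
10. n6.cnt = false  [terminal]
11. n8.fin = "xp"  [terminal]
12. n9.fin = "kp"  [terminal]
13. n10.lab = 3  [3]
14. n10.val = 26  [len(g₀.fin) + 24]
15. n11.cnt = true  [terminal]
16. n12.cnt = 6  [terminal]
17. n10.ok = 27  [c.cnt * -1 + 33]
18. n7.key = -7  [-7]
19. n7.off = "xpkp"  [g₀.fin ++ g₁.fin]
20. n7.val = true  [B.ok > 26]
21. n0.key = 3  [len(S₁.off) - 1]
22. n0.off = "xpkpm"  [S₁.off ++ "m"]
23. n0.val = false  [not S₁.val]

false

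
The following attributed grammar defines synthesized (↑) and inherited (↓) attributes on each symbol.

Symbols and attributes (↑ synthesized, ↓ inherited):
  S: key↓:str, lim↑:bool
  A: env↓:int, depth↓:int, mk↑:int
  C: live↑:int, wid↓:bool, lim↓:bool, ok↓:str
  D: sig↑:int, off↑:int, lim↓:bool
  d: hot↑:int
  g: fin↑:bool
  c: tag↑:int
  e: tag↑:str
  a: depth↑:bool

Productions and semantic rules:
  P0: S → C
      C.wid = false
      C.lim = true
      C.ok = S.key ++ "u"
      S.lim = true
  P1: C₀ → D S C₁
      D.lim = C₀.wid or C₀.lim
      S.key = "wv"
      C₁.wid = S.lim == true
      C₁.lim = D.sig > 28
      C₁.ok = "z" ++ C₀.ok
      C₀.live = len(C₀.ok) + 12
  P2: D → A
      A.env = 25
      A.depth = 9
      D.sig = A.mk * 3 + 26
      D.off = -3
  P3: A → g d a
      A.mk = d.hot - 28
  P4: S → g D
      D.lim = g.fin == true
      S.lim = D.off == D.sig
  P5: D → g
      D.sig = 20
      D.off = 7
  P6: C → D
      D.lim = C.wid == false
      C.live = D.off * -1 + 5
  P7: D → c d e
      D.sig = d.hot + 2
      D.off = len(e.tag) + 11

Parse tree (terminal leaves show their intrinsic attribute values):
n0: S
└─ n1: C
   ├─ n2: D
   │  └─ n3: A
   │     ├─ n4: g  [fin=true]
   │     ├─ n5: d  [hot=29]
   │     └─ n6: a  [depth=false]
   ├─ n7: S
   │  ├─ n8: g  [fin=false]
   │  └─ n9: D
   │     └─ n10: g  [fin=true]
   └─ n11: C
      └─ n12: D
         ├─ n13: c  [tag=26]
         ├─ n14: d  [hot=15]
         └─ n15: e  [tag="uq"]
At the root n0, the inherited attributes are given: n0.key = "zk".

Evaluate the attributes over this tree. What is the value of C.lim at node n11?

true

1. n0.key = "zk"  [given at root]
2. n1.wid = false  [false]
3. n1.lim = true  [true]
4. n1.ok = "zku"  [S.key ++ "u"]
5. n2.lim = true  [C₀.wid or C₀.lim]
6. n3.env = 25  [25]
7. n3.depth = 9  [9]
8. n4.fin = true  [terminal]
9. n5.hot = 29  [terminal]
10. n6.depth = false  [terminal]
11. n3.mk = 1  [d.hot - 28]
12. n2.sig = 29  [A.mk * 3 + 26]
13. n2.off = -3  [-3]
14. n7.key = "wv"  ["wv"]
15. n8.fin = false  [terminal]
16. n9.lim = false  [g.fin == true]
17. n10.fin = true  [terminal]
18. n9.sig = 20  [20]
19. n9.off = 7  [7]
20. n7.lim = false  [D.off == D.sig]
21. n11.wid = false  [S.lim == true]
22. n11.lim = true  [D.sig > 28]
23. n11.ok = "zzku"  ["z" ++ C₀.ok]
24. n12.lim = true  [C.wid == false]
25. n13.tag = 26  [terminal]
26. n14.hot = 15  [terminal]
27. n15.tag = "uq"  [terminal]
28. n12.sig = 17  [d.hot + 2]
29. n12.off = 13  [len(e.tag) + 11]
30. n11.live = -8  [D.off * -1 + 5]
31. n1.live = 15  [len(C₀.ok) + 12]
32. n0.lim = true  [true]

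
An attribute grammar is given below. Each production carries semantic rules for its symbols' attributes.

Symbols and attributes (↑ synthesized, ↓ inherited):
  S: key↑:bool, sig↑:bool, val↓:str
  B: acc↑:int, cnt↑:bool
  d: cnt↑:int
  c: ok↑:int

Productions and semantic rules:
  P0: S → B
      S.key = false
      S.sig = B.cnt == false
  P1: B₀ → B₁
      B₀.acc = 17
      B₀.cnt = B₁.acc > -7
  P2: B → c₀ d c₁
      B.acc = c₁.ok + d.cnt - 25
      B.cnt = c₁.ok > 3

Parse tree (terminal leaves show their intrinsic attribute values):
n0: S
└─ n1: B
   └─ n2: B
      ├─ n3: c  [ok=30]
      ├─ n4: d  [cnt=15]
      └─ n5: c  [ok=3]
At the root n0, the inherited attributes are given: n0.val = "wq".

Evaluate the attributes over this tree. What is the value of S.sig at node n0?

1. n0.val = "wq"  [given at root]
2. n3.ok = 30  [terminal]
3. n4.cnt = 15  [terminal]
4. n5.ok = 3  [terminal]
5. n2.acc = -7  [c₁.ok + d.cnt - 25]
6. n2.cnt = false  [c₁.ok > 3]
7. n1.acc = 17  [17]
8. n1.cnt = false  [B₁.acc > -7]
9. n0.key = false  [false]
10. n0.sig = true  [B.cnt == false]

true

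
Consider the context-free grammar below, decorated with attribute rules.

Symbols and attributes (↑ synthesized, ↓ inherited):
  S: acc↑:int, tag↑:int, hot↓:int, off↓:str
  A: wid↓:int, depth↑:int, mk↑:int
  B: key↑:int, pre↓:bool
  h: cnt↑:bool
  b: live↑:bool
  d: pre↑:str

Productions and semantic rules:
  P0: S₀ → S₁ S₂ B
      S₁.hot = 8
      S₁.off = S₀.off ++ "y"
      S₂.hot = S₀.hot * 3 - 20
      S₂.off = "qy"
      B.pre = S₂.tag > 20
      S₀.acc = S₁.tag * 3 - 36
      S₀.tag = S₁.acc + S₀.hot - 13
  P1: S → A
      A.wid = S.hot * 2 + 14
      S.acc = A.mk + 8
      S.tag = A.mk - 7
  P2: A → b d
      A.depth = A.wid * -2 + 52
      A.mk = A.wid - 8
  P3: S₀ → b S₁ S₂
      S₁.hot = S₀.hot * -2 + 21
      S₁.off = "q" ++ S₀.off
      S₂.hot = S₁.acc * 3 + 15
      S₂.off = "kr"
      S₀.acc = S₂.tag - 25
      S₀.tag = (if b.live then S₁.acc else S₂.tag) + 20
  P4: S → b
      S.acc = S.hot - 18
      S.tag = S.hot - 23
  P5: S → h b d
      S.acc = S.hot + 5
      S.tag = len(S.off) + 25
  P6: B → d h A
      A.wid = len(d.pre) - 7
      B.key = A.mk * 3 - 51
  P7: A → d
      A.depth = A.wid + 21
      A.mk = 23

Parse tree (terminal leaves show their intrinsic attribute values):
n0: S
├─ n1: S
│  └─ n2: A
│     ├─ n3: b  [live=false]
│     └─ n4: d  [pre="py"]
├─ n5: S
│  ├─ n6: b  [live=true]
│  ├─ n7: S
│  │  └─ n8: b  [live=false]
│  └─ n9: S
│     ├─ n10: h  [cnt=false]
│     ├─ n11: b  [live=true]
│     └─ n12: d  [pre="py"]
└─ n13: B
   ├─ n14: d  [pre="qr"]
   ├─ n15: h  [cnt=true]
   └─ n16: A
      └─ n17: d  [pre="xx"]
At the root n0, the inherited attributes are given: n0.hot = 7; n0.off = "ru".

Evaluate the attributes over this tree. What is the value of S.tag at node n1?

1. n0.hot = 7  [given at root]
2. n0.off = "ru"  [given at root]
3. n1.hot = 8  [8]
4. n1.off = "ruy"  [S₀.off ++ "y"]
5. n2.wid = 30  [S.hot * 2 + 14]
6. n3.live = false  [terminal]
7. n4.pre = "py"  [terminal]
8. n2.depth = -8  [A.wid * -2 + 52]
9. n2.mk = 22  [A.wid - 8]
10. n1.acc = 30  [A.mk + 8]
11. n1.tag = 15  [A.mk - 7]
12. n5.hot = 1  [S₀.hot * 3 - 20]
13. n5.off = "qy"  ["qy"]
14. n6.live = true  [terminal]
15. n7.hot = 19  [S₀.hot * -2 + 21]
16. n7.off = "qqy"  ["q" ++ S₀.off]
17. n8.live = false  [terminal]
18. n7.acc = 1  [S.hot - 18]
19. n7.tag = -4  [S.hot - 23]
20. n9.hot = 18  [S₁.acc * 3 + 15]
21. n9.off = "kr"  ["kr"]
22. n10.cnt = false  [terminal]
23. n11.live = true  [terminal]
24. n12.pre = "py"  [terminal]
25. n9.acc = 23  [S.hot + 5]
26. n9.tag = 27  [len(S.off) + 25]
27. n5.acc = 2  [S₂.tag - 25]
28. n5.tag = 21  [(if b.live then S₁.acc else S₂.tag) + 20]
29. n13.pre = true  [S₂.tag > 20]
30. n14.pre = "qr"  [terminal]
31. n15.cnt = true  [terminal]
32. n16.wid = -5  [len(d.pre) - 7]
33. n17.pre = "xx"  [terminal]
34. n16.depth = 16  [A.wid + 21]
35. n16.mk = 23  [23]
36. n13.key = 18  [A.mk * 3 - 51]
37. n0.acc = 9  [S₁.tag * 3 - 36]
38. n0.tag = 24  [S₁.acc + S₀.hot - 13]

15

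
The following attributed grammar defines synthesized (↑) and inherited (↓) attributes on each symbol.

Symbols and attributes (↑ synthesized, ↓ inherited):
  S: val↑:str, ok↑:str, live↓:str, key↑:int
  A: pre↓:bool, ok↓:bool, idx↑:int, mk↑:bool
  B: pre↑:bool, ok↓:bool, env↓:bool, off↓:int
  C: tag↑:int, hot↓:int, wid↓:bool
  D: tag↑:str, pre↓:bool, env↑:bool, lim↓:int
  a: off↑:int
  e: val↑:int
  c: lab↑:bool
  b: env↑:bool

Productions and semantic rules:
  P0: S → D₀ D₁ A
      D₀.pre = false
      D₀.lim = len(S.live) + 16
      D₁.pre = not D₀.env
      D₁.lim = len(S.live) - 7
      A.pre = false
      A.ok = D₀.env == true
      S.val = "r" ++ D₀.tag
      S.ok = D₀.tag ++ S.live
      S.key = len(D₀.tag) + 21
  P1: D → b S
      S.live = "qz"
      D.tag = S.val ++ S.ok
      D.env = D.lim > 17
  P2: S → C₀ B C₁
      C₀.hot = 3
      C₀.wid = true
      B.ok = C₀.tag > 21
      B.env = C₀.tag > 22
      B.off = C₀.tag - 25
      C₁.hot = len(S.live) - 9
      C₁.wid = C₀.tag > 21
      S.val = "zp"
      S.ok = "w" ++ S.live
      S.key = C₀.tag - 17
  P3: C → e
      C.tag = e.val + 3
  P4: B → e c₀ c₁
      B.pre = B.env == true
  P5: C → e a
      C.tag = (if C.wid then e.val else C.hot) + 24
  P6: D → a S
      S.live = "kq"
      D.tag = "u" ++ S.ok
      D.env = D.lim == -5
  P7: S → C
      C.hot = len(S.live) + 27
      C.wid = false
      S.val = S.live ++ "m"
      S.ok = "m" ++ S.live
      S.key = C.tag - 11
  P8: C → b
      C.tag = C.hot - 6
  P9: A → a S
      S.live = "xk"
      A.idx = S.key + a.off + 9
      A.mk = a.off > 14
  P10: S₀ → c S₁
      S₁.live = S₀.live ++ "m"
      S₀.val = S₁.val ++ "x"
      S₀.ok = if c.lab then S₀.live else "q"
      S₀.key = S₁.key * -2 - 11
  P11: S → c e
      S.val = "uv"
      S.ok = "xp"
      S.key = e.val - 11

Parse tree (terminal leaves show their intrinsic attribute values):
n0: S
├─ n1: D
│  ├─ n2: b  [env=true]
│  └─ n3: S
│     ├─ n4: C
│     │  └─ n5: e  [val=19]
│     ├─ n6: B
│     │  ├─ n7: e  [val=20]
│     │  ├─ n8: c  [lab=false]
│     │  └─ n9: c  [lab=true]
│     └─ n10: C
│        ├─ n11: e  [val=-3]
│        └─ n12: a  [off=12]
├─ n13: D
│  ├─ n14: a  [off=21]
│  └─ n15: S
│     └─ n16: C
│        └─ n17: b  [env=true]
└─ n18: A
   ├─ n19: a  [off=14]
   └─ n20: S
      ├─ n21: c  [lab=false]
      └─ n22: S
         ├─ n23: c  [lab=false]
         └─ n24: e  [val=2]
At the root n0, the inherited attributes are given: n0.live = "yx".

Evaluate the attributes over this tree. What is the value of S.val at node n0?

1. n0.live = "yx"  [given at root]
2. n1.pre = false  [false]
3. n1.lim = 18  [len(S.live) + 16]
4. n2.env = true  [terminal]
5. n3.live = "qz"  ["qz"]
6. n4.hot = 3  [3]
7. n4.wid = true  [true]
8. n5.val = 19  [terminal]
9. n4.tag = 22  [e.val + 3]
10. n6.ok = true  [C₀.tag > 21]
11. n6.env = false  [C₀.tag > 22]
12. n6.off = -3  [C₀.tag - 25]
13. n7.val = 20  [terminal]
14. n8.lab = false  [terminal]
15. n9.lab = true  [terminal]
16. n6.pre = false  [B.env == true]
17. n10.hot = -7  [len(S.live) - 9]
18. n10.wid = true  [C₀.tag > 21]
19. n11.val = -3  [terminal]
20. n12.off = 12  [terminal]
21. n10.tag = 21  [(if C.wid then e.val else C.hot) + 24]
22. n3.val = "zp"  ["zp"]
23. n3.ok = "wqz"  ["w" ++ S.live]
24. n3.key = 5  [C₀.tag - 17]
25. n1.tag = "zpwqz"  [S.val ++ S.ok]
26. n1.env = true  [D.lim > 17]
27. n13.pre = false  [not D₀.env]
28. n13.lim = -5  [len(S.live) - 7]
29. n14.off = 21  [terminal]
30. n15.live = "kq"  ["kq"]
31. n16.hot = 29  [len(S.live) + 27]
32. n16.wid = false  [false]
33. n17.env = true  [terminal]
34. n16.tag = 23  [C.hot - 6]
35. n15.val = "kqm"  [S.live ++ "m"]
36. n15.ok = "mkq"  ["m" ++ S.live]
37. n15.key = 12  [C.tag - 11]
38. n13.tag = "umkq"  ["u" ++ S.ok]
39. n13.env = true  [D.lim == -5]
40. n18.pre = false  [false]
41. n18.ok = true  [D₀.env == true]
42. n19.off = 14  [terminal]
43. n20.live = "xk"  ["xk"]
44. n21.lab = false  [terminal]
45. n22.live = "xkm"  [S₀.live ++ "m"]
46. n23.lab = false  [terminal]
47. n24.val = 2  [terminal]
48. n22.val = "uv"  ["uv"]
49. n22.ok = "xp"  ["xp"]
50. n22.key = -9  [e.val - 11]
51. n20.val = "uvx"  [S₁.val ++ "x"]
52. n20.ok = "q"  [if c.lab then S₀.live else "q"]
53. n20.key = 7  [S₁.key * -2 - 11]
54. n18.idx = 30  [S.key + a.off + 9]
55. n18.mk = false  [a.off > 14]
56. n0.val = "rzpwqz"  ["r" ++ D₀.tag]
57. n0.ok = "zpwqzyx"  [D₀.tag ++ S.live]
58. n0.key = 26  [len(D₀.tag) + 21]

"rzpwqz"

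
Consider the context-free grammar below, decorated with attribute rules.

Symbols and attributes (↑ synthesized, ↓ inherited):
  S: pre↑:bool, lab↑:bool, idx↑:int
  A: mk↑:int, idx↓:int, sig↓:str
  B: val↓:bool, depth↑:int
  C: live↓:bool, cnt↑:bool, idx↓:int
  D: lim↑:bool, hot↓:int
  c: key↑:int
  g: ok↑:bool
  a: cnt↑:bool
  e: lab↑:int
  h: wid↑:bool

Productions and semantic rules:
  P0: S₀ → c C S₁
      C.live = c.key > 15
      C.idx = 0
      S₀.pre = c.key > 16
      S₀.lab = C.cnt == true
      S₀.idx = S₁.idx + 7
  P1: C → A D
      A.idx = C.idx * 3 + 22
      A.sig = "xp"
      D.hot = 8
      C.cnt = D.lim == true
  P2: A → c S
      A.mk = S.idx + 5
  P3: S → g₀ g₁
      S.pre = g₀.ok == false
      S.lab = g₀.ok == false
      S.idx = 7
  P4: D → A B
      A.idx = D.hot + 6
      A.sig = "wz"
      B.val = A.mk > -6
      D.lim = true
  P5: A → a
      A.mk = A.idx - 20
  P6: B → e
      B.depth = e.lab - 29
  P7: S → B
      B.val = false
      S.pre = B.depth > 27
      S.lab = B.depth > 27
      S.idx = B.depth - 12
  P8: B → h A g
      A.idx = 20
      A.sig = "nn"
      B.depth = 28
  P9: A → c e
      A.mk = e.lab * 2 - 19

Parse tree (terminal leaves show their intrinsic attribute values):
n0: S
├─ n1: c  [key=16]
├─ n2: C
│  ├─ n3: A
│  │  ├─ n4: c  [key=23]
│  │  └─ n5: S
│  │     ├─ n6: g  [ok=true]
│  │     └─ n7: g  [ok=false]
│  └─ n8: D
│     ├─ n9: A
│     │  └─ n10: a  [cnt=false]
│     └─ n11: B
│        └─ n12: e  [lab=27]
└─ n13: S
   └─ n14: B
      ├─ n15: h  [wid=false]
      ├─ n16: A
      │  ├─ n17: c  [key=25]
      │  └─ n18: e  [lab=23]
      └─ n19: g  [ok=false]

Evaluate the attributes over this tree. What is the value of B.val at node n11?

1. n1.key = 16  [terminal]
2. n2.live = true  [c.key > 15]
3. n2.idx = 0  [0]
4. n3.idx = 22  [C.idx * 3 + 22]
5. n3.sig = "xp"  ["xp"]
6. n4.key = 23  [terminal]
7. n6.ok = true  [terminal]
8. n7.ok = false  [terminal]
9. n5.pre = false  [g₀.ok == false]
10. n5.lab = false  [g₀.ok == false]
11. n5.idx = 7  [7]
12. n3.mk = 12  [S.idx + 5]
13. n8.hot = 8  [8]
14. n9.idx = 14  [D.hot + 6]
15. n9.sig = "wz"  ["wz"]
16. n10.cnt = false  [terminal]
17. n9.mk = -6  [A.idx - 20]
18. n11.val = false  [A.mk > -6]
19. n12.lab = 27  [terminal]
20. n11.depth = -2  [e.lab - 29]
21. n8.lim = true  [true]
22. n2.cnt = true  [D.lim == true]
23. n14.val = false  [false]
24. n15.wid = false  [terminal]
25. n16.idx = 20  [20]
26. n16.sig = "nn"  ["nn"]
27. n17.key = 25  [terminal]
28. n18.lab = 23  [terminal]
29. n16.mk = 27  [e.lab * 2 - 19]
30. n19.ok = false  [terminal]
31. n14.depth = 28  [28]
32. n13.pre = true  [B.depth > 27]
33. n13.lab = true  [B.depth > 27]
34. n13.idx = 16  [B.depth - 12]
35. n0.pre = false  [c.key > 16]
36. n0.lab = true  [C.cnt == true]
37. n0.idx = 23  [S₁.idx + 7]

false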